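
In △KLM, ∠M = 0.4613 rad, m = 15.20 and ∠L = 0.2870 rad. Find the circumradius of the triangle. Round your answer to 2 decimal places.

R ≈ 17.07

The third angle is ∠K = π − ∠L − ∠M = 2.3933 rad.
Law of sines: k = m·sin K/sin M ≈ 23.235.
Law of sines: l = m·sin L/sin M ≈ 9.6667.
Circumradius = m/(2 sin M) ≈ 17.074.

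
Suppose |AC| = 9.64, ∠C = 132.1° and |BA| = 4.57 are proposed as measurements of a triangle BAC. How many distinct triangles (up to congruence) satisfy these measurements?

|AC|·sin C = 9.64·sin(132.1°) ≈ 7.153.
Since ∠C is not acute, a triangle exists only if |BA| > |AC|; here |BA| ≤ |AC|, so there is no triangle.

0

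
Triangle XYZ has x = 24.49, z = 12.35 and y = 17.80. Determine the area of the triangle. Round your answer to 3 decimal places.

area ≈ 104.969

Semiperimeter s = (24.49 + 17.8 + 12.35)/2 = 27.32.
Heron's formula: area = √(27.32·2.83·9.52·14.97) ≈ 104.97.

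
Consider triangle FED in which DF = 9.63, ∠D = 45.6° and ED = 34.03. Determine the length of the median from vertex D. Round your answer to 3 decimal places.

By the law of cosines, FE² = ED² + DF² − 2·ED·DF·cos D = 792.21, so FE ≈ 28.146.
Median from D: ½√(2·ED² + 2·DF² − FE²) ≈ 20.672.

20.672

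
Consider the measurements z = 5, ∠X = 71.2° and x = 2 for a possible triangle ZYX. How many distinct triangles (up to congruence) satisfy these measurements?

z·sin X = 5·sin(71.2°) ≈ 4.733.
Since x = 2 < 4.733 = z sin X, no triangle exists.

0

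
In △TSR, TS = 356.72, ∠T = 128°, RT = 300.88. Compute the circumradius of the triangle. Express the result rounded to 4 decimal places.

375.3462

By the law of cosines, SR² = RT² + TS² − 2·RT·TS·cos T = 3.4994e+05, so SR ≈ 591.55.
Area = ½·RT·TS·sin T ≈ 42289.
Circumradius = SR/(2 sin T) ≈ 375.35.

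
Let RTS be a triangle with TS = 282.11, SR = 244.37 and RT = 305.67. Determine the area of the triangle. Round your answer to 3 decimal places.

Semiperimeter s = (282.11 + 244.37 + 305.67)/2 = 416.08.
Heron's formula: area = √(416.08·133.97·171.71·110.41) ≈ 32506.

area ≈ 32506.284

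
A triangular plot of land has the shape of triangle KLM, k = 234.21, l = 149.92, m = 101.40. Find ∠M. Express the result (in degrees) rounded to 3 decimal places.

By the law of cosines, cos M = (k² + l² − m²) / (2·k·l) ≈ 0.95476, so ∠M ≈ 17.30°.

∠M ≈ 17.301°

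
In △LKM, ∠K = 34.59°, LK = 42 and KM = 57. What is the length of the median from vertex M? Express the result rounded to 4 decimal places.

By the law of cosines, ML² = LK² + KM² − 2·LK·KM·cos K = 1071.3, so ML ≈ 32.731.
Median from M: ½√(2·KM² + 2·ML² − LK²) ≈ 41.463.

m_M ≈ 41.4629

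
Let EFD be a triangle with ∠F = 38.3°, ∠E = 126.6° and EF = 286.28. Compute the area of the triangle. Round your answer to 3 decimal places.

area ≈ 78269.124

The third angle is ∠D = 180° − ∠E − ∠F = 15.10°.
Law of sines: FD = EF·sin E/sin D ≈ 882.25.
Law of sines: DE = EF·sin F/sin D ≈ 681.1.
Area = ½·EF·FD·sin F ≈ 78269.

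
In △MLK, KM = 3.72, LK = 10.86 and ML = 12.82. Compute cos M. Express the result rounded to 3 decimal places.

By the law of cosines, cos M = (KM² + ML² − LK²) / (2·KM·ML) ≈ 0.63169, so ∠M ≈ 50.83°.

0.632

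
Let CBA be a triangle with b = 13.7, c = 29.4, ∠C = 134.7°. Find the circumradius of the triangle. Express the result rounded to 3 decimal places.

R ≈ 20.681

Law of sines: sin B = b·sin C/c ≈ 0.33122.
Since c ≥ b, only the acute value applies: ∠B ≈ 19.34°.
Then ∠A = 180° − ∠C − ∠B ≈ 25.96°.
Law of sines gives a = c·sin A/sin C ≈ 18.104.
Circumradius = c/(2 sin C) ≈ 20.681.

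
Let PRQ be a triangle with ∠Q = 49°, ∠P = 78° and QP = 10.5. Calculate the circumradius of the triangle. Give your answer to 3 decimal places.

The third angle is ∠R = 180° − ∠Q − ∠P = 53.00°.
Law of sines: RQ = QP·sin P/sin R ≈ 12.86.
Law of sines: PR = QP·sin Q/sin R ≈ 9.9225.
Circumradius = QP/(2 sin R) ≈ 6.5737.

6.574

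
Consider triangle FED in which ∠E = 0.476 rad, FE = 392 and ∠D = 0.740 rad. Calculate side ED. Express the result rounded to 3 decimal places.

545.146

The third angle is ∠F = π − ∠E − ∠D = 1.926 rad.
Law of sines: ED = FE·sin F/sin D ≈ 545.15.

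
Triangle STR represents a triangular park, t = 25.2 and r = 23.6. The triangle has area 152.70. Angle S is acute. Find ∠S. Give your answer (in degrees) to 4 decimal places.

30.8985

From area = ½·t·r·sin S, we get sin S = 2·area/(t·r) ≈ 0.51352.
Taking the acute solution, ∠S ≈ 30.90°.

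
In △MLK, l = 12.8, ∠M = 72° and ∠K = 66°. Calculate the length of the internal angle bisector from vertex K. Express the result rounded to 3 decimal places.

t_K ≈ 12.603

The third angle is ∠L = 180° − ∠K − ∠M = 42.00°.
Law of sines: m = l·sin M/sin L ≈ 18.193.
Law of sines: k = l·sin K/sin L ≈ 17.475.
The bisector from K has length 2·m·l·cos(∠K/2)/(m+l) ≈ 12.603.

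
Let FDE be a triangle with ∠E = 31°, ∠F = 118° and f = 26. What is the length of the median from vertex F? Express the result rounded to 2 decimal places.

The third angle is ∠D = 180° − ∠E − ∠F = 31.00°.
Law of sines: d = f·sin D/sin F ≈ 15.166.
Law of sines: e = f·sin E/sin F ≈ 15.166.
Median from F: ½√(2·d² + 2·e² − f²) ≈ 7.8112.

7.81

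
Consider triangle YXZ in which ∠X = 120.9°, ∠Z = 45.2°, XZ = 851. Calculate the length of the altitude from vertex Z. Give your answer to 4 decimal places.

The third angle is ∠Y = 180° − ∠X − ∠Z = 13.90°.
Law of sines: ZY = XZ·sin X/sin Y ≈ 3039.7.
Law of sines: YX = XZ·sin Z/sin Y ≈ 2513.6.
Area = ½·XZ·ZY·sin Z ≈ 9.1774e+05.
The altitude from Z has length 2·area/YX ≈ 730.21.

h_Z ≈ 730.2132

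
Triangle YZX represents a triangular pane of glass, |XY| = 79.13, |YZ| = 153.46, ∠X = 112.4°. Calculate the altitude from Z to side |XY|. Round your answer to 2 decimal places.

Law of sines: sin Z = |XY|·sin X/|YZ| ≈ 0.47673.
Since |YZ| ≥ |XY|, only the acute value applies: ∠Z ≈ 28.47°.
Then ∠Y = 180° − ∠X − ∠Z ≈ 39.13°.
Law of sines gives |ZX| = |YZ|·sin Y/sin X ≈ 104.74.
Area = ½·|YZ|·|XY|·sin Y ≈ 3831.5.
The altitude from Z has length 2·area/|XY| ≈ 96.841.

96.84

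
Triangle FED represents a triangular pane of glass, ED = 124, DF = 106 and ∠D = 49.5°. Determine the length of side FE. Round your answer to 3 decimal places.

By the law of cosines, FE² = ED² + DF² − 2·ED·DF·cos D = 9539.3, so FE ≈ 97.669.

97.669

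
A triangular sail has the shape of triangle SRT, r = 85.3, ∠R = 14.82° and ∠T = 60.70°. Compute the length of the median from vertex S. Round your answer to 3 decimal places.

m_S ≈ 140.933

The third angle is ∠S = 180° − ∠R − ∠T = 104.48°.
Law of sines: s = r·sin S/sin R ≈ 322.89.
Law of sines: t = r·sin T/sin R ≈ 290.82.
Median from S: ½√(2·r² + 2·t² − s²) ≈ 140.93.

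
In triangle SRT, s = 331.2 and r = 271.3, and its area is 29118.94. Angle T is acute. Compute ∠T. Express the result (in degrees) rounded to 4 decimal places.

40.4011

From area = ½·s·r·sin T, we get sin T = 2·area/(s·r) ≈ 0.64813.
Taking the acute solution, ∠T ≈ 40.40°.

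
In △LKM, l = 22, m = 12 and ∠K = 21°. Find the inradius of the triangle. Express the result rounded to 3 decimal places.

By the law of cosines, k² = m² + l² − 2·m·l·cos K = 135.07, so k ≈ 11.622.
Area = ½·m·l·sin K ≈ 47.305.
Semiperimeter s = (22+11.622+12)/2 = 22.811.
Inradius = area/s = 47.305/22.811 ≈ 2.0738.

r ≈ 2.074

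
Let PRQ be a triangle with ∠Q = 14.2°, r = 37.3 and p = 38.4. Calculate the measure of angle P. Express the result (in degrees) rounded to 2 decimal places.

By the law of cosines, q² = p² + r² − 2·p·r·cos Q = 88.738, so q ≈ 9.4201.
Law of cosines again: cos P = (r² + q² − p²)/(2·r·q) ≈ 0.00778, so ∠P ≈ 89.55°.

∠P ≈ 89.55°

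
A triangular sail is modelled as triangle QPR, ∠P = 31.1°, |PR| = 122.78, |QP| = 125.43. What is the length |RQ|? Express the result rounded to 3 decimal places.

66.589

By the law of cosines, |RQ|² = |QP|² + |PR|² − 2·|QP|·|PR|·cos P = 4434.1, so |RQ| ≈ 66.589.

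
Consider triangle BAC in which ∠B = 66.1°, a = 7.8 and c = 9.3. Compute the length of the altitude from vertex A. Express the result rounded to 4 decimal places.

By the law of cosines, b² = a² + c² − 2·a·c·cos B = 88.552, so b ≈ 9.4102.
Area = ½·a·c·sin B ≈ 33.16.
The altitude from A has length 2·area/a ≈ 8.5026.

8.5026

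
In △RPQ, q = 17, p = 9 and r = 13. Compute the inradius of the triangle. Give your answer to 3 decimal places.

2.958

Semiperimeter s = (13 + 9 + 17)/2 = 19.5.
Heron's formula: area = √(19.5·6.5·10.5·2.5) ≈ 57.682.
Inradius = area/s = 57.682/19.5 ≈ 2.958.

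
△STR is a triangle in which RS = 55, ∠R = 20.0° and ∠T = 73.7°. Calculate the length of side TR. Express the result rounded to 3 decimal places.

The third angle is ∠S = 180° − ∠T − ∠R = 86.30°.
Law of sines: TR = RS·sin S/sin T ≈ 57.184.

57.184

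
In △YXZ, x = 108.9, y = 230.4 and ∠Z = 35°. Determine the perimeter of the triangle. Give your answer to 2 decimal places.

perimeter ≈ 493.69

By the law of cosines, z² = y² + x² − 2·y·x·cos Z = 23837, so z ≈ 154.39.
Semiperimeter s = (230.4+108.9+154.39)/2 = 246.85.
Perimeter = 230.4 + 108.9 + 154.39 = 493.69.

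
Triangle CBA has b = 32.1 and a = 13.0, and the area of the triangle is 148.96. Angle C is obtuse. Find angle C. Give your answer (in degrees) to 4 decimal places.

134.4450

From area = ½·b·a·sin C, we get sin C = 2·area/(b·a) ≈ 0.71392.
Taking the obtuse solution, ∠C ≈ 134.45°.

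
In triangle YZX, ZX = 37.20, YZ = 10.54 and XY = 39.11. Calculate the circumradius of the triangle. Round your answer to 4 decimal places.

R ≈ 19.5741

By the law of cosines, cos Y = (XY² + YZ² − ZX²) / (2·XY·YZ) ≈ 0.31154, so ∠Y ≈ 71.85°.
Circumradius = ZX/(2 sin Y) ≈ 19.574.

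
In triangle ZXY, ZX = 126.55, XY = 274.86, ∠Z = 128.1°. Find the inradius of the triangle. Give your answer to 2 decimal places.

Law of sines: sin Y = ZX·sin Z/XY ≈ 0.36232.
Since XY ≥ ZX, only the acute value applies: ∠Y ≈ 21.24°.
Then ∠X = 180° − ∠Z − ∠Y ≈ 30.66°.
Law of sines gives YZ = XY·sin X/sin Z ≈ 178.1.
Area = ½·XY·ZX·sin X ≈ 8868.1.
Semiperimeter s = (274.86+178.1+126.55)/2 = 289.75.
Inradius = area/s = 8868.1/289.75 ≈ 30.606.

r ≈ 30.61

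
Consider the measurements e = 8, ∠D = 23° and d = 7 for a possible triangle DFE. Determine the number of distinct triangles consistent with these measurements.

2

e·sin D = 8·sin(23°) ≈ 3.126.
Since e sin D < d < e (3.126 < 7 < 8), two triangles exist.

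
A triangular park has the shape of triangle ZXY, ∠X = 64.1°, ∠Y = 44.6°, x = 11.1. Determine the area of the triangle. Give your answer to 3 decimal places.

The third angle is ∠Z = 180° − ∠X − ∠Y = 71.30°.
Law of sines: z = x·sin Z/sin X ≈ 11.688.
Law of sines: y = x·sin Y/sin X ≈ 8.6641.
Area = ½·x·z·sin Y ≈ 45.548.

area ≈ 45.548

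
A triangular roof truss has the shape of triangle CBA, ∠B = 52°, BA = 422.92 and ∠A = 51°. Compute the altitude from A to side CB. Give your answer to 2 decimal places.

333.27

The third angle is ∠C = 180° − ∠B − ∠A = 77.00°.
Law of sines: AC = BA·sin B/sin C ≈ 342.03.
Law of sines: CB = BA·sin A/sin C ≈ 337.32.
Area = ½·BA·AC·sin A ≈ 56208.
The altitude from A has length 2·area/CB ≈ 333.27.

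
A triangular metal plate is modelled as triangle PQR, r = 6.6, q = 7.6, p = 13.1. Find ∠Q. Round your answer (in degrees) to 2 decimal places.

24.45

By the law of cosines, cos Q = (r² + p² − q²) / (2·r·p) ≈ 0.91031, so ∠Q ≈ 24.45°.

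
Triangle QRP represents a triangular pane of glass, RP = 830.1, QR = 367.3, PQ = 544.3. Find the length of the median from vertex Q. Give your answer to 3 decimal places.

m_Q ≈ 208.133

Median from Q: ½√(2·PQ² + 2·QR² − RP²) ≈ 208.13.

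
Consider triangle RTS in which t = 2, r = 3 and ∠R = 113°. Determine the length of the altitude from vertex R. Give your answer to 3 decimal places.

Law of sines: sin T = t·sin R/r ≈ 0.61367.
Since r ≥ t, only the acute value applies: ∠T ≈ 37.86°.
Then ∠S = 180° − ∠R − ∠T ≈ 29.14°.
Law of sines gives s = r·sin S/sin R ≈ 1.5872.
Area = ½·r·t·sin S ≈ 1.461.
The altitude from R has length 2·area/r ≈ 0.97403.

0.974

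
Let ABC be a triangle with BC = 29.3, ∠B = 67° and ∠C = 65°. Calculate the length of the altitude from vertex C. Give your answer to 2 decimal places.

The third angle is ∠A = 180° − ∠B − ∠C = 48.00°.
Law of sines: CA = BC·sin B/sin A ≈ 36.293.
Law of sines: AB = BC·sin C/sin A ≈ 35.733.
Area = ½·BC·CA·sin C ≈ 481.87.
The altitude from C has length 2·area/AB ≈ 26.971.

26.97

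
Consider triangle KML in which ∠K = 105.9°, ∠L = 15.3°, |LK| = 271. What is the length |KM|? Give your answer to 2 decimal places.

83.60

The third angle is ∠M = 180° − ∠L − ∠K = 58.80°.
Law of sines: |KM| = |LK|·sin L/sin M ≈ 83.601.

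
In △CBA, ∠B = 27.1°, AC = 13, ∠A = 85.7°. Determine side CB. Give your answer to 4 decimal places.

28.4569

The third angle is ∠C = 180° − ∠B − ∠A = 67.20°.
Law of sines: CB = AC·sin A/sin B ≈ 28.457.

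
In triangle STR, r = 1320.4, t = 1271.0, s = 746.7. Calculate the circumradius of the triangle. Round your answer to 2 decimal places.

677.78

By the law of cosines, cos S = (t² + r² − s²) / (2·t·r) ≈ 0.83461, so ∠S ≈ 0.583 rad.
Circumradius = s/(2 sin S) ≈ 677.78.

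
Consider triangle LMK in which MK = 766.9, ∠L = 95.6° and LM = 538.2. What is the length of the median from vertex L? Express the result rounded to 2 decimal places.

Law of sines: sin K = LM·sin L/MK ≈ 0.69844.
Since MK ≥ LM, only the acute value applies: ∠K ≈ 44.30°.
Then ∠M = 180° − ∠L − ∠K ≈ 40.10°.
Law of sines gives KL = MK·sin M/sin L ≈ 496.33.
Median from L: ½√(2·KL² + 2·LM² − MK²) ≈ 347.8.

347.80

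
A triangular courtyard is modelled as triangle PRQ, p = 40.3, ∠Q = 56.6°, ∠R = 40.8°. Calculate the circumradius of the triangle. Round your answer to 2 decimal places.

20.32

The third angle is ∠P = 180° − ∠R − ∠Q = 82.60°.
Law of sines: r = p·sin R/sin P ≈ 26.554.
Law of sines: q = p·sin Q/sin P ≈ 33.927.
Circumradius = p/(2 sin P) ≈ 20.319.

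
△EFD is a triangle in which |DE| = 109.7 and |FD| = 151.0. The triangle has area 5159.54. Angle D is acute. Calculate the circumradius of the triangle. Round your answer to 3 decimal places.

From area = ½·|FD|·|DE|·sin D, we get sin D = 2·area/(|FD|·|DE|) ≈ 0.62296.
Taking the acute solution, ∠D ≈ 0.673 rad.
Law of cosines then gives |EF| ≈ 94.443.
Circumradius = |EF|/(2 sin D) ≈ 75.802.

R ≈ 75.802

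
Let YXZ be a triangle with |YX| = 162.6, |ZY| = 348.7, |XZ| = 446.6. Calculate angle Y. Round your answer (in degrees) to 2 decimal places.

∠Y ≈ 116.97°

By the law of cosines, cos Y = (|ZY|² + |YX|² − |XZ|²) / (2·|ZY|·|YX|) ≈ -0.45346, so ∠Y ≈ 116.97°.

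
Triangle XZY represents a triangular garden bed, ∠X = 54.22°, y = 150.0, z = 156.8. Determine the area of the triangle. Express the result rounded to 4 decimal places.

Area = ½·z·y·sin X ≈ 9540.5.

9540.5112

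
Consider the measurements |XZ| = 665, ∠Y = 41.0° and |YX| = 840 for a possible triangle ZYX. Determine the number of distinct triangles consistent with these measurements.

|YX|·sin Y = 840·sin(41.0°) ≈ 551.1.
Since |YX| sin Y < |XZ| < |YX| (551.1 < 665 < 840), two triangles exist.

2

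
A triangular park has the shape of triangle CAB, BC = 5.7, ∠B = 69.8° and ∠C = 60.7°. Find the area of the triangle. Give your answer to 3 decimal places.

The third angle is ∠A = 180° − ∠B − ∠C = 49.50°.
Law of sines: AB = BC·sin C/sin A ≈ 6.537.
Law of sines: CA = BC·sin B/sin A ≈ 7.0349.
Area = ½·BC·AB·sin B ≈ 17.485.

17.485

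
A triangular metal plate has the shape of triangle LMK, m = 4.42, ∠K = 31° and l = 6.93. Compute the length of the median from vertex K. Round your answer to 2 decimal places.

By the law of cosines, k² = l² + m² − 2·l·m·cos K = 15.05, so k ≈ 3.8795.
Median from K: ½√(2·l² + 2·m² − k²) ≈ 5.4789.

m_K ≈ 5.48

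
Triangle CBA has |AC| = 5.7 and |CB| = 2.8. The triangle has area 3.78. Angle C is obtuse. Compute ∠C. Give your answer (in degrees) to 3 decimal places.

151.726

From area = ½·|AC|·|CB|·sin C, we get sin C = 2·area/(|AC|·|CB|) ≈ 0.47368.
Taking the obtuse solution, ∠C ≈ 151.73°.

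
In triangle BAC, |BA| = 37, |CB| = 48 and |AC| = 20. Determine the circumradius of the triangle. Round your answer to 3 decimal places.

By the law of cosines, cos B = (|CB|² + |BA|² − |AC|²) / (2·|CB|·|BA|) ≈ 0.92145, so ∠B ≈ 22.86°.
Circumradius = |AC|/(2 sin B) ≈ 25.741.

25.741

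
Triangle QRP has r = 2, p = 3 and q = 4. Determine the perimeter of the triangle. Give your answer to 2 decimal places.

Perimeter = 4 + 2 + 3 = 9.

9.00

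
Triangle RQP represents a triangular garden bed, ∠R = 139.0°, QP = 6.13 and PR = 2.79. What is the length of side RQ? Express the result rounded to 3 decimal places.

3.745

Law of sines: sin Q = PR·sin R/QP ≈ 0.29860.
Since QP ≥ PR, only the acute value applies: ∠Q ≈ 17.37°.
Then ∠P = 180° − ∠R − ∠Q ≈ 23.63°.
Law of sines gives RQ = QP·sin P/sin R ≈ 3.7447.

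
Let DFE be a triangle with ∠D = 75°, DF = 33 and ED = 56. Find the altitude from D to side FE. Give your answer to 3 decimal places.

By the law of cosines, FE² = ED² + DF² − 2·ED·DF·cos D = 3268.4, so FE ≈ 57.17.
Area = ½·ED·DF·sin D ≈ 892.52.
The altitude from D has length 2·area/FE ≈ 31.223.

31.223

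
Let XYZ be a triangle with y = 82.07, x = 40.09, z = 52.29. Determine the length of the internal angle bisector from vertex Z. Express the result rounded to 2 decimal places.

t_Z ≈ 51.84

By the law of cosines, cos Z = (x² + y² − z²) / (2·x·y) ≈ 0.85230, so ∠Z ≈ 0.550 rad.
The bisector from Z has length 2·x·y·cos(∠Z/2)/(x+y) ≈ 51.84.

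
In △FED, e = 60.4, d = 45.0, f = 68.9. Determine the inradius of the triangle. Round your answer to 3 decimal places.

r ≈ 15.366

Semiperimeter s = (68.9 + 60.4 + 45)/2 = 87.15.
Heron's formula: area = √(87.15·18.25·26.75·42.15) ≈ 1339.1.
Inradius = area/s = 1339.1/87.15 ≈ 15.366.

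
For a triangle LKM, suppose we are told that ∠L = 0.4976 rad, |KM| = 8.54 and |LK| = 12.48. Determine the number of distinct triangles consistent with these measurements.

2

|LK|·sin L = 12.48·sin(0.4976 rad) ≈ 5.957.
Since |LK| sin L < |KM| < |LK| (5.957 < 8.54 < 12.48), two triangles exist.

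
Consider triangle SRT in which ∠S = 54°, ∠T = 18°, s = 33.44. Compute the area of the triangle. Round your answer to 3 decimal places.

The third angle is ∠R = 180° − ∠T − ∠S = 108.00°.
Law of sines: r = s·sin R/sin S ≈ 39.311.
Law of sines: t = s·sin T/sin S ≈ 12.773.
Area = ½·s·r·sin T ≈ 203.11.

area ≈ 203.111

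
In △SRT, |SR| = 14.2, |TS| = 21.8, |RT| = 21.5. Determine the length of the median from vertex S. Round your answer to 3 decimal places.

14.929

Median from S: ½√(2·|TS|² + 2·|SR|² − |RT|²) ≈ 14.929.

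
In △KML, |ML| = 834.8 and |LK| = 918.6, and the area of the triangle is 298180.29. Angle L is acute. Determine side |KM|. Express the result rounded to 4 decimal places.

759.3030

From area = ½·|ML|·|LK|·sin L, we get sin L = 2·area/(|ML|·|LK|) ≈ 0.77768.
Taking the acute solution, ∠L ≈ 0.891 rad.
Law of cosines then gives |KM| ≈ 759.3.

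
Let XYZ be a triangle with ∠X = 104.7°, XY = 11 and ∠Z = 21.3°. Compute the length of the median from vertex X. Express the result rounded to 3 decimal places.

m_X ≈ 12.087

The third angle is ∠Y = 180° − ∠Z − ∠X = 54.00°.
Law of sines: YZ = XY·sin X/sin Z ≈ 29.291.
Law of sines: ZX = XY·sin Y/sin Z ≈ 24.499.
Median from X: ½√(2·ZX² + 2·XY² − YZ²) ≈ 12.087.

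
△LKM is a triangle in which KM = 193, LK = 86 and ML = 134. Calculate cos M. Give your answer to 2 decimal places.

cos M ≈ 0.92

By the law of cosines, cos M = (KM² + ML² − LK²) / (2·KM·ML) ≈ 0.92431, so ∠M ≈ 22.44°.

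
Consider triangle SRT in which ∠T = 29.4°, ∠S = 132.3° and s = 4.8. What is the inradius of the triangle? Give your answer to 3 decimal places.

The third angle is ∠R = 180° − ∠T − ∠S = 18.30°.
Law of sines: r = s·sin R/sin S ≈ 2.0377.
Law of sines: t = s·sin T/sin S ≈ 3.1858.
Area = ½·s·r·sin T ≈ 2.4008.
Semiperimeter p = (4.8+2.0377+3.1858)/2 = 5.0118.
Inradius = area/p = 2.4008/5.0118 ≈ 0.47903.

0.479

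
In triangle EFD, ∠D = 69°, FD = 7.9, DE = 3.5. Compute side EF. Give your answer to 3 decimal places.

7.406

By the law of cosines, EF² = FD² + DE² − 2·FD·DE·cos D = 54.842, so EF ≈ 7.4056.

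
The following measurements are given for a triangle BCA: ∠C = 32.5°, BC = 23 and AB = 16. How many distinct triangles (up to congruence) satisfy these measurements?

2

BC·sin C = 23·sin(32.5°) ≈ 12.36.
Since BC sin C < AB < BC (12.36 < 16 < 23), two triangles exist.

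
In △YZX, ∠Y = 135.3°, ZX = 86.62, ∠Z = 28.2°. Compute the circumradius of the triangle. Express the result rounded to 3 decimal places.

The third angle is ∠X = 180° − ∠Y − ∠Z = 16.50°.
Law of sines: XY = ZX·sin Z/sin Y ≈ 58.193.
Law of sines: YZ = ZX·sin X/sin Y ≈ 34.975.
Circumradius = ZX/(2 sin Y) ≈ 61.573.

R ≈ 61.573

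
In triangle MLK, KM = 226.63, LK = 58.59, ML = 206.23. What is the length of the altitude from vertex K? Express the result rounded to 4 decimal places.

h_K ≈ 57.1099

Semiperimeter s = (58.59 + 226.63 + 206.23)/2 = 245.73.
Heron's formula: area = √(245.73·187.14·19.095·39.495) ≈ 5888.9.
The altitude from K has length 2·area/ML ≈ 57.11.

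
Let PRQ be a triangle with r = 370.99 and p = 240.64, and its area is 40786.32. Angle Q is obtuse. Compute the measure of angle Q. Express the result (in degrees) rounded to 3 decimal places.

113.975

From area = ½·p·r·sin Q, we get sin Q = 2·area/(p·r) ≈ 0.91372.
Taking the obtuse solution, ∠Q ≈ 113.97°.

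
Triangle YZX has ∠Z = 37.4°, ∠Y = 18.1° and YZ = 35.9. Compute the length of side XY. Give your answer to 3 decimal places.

The third angle is ∠X = 180° − ∠Y − ∠Z = 124.50°.
Law of sines: XY = YZ·sin Z/sin X ≈ 26.458.

26.458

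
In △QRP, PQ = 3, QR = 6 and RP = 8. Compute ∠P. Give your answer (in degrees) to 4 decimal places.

By the law of cosines, cos P = (RP² + PQ² − QR²) / (2·RP·PQ) ≈ 0.77083, so ∠P ≈ 39.57°.

∠P ≈ 39.5712°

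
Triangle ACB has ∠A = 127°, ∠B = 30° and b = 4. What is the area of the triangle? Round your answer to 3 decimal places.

area ≈ 4.993

The third angle is ∠C = 180° − ∠B − ∠A = 23.00°.
Law of sines: a = b·sin A/sin B ≈ 6.3891.
Law of sines: c = b·sin C/sin B ≈ 3.1258.
Area = ½·b·a·sin C ≈ 4.9928.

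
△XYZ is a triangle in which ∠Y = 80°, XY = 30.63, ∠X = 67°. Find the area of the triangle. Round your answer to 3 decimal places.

The third angle is ∠Z = 180° − ∠X − ∠Y = 33.00°.
Law of sines: YZ = XY·sin X/sin Z ≈ 51.768.
Law of sines: ZX = XY·sin Y/sin Z ≈ 55.385.
Area = ½·XY·YZ·sin Y ≈ 780.79.

area ≈ 780.787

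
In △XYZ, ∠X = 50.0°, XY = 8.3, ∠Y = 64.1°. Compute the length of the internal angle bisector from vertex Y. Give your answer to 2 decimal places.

The third angle is ∠Z = 180° − ∠X − ∠Y = 65.90°.
Law of sines: YZ = XY·sin X/sin Z ≈ 6.9653.
Law of sines: ZX = XY·sin Y/sin Z ≈ 8.1793.
The bisector from Y has length 2·XY·YZ·cos(∠Y/2)/(XY+YZ) ≈ 6.4199.

t_Y ≈ 6.42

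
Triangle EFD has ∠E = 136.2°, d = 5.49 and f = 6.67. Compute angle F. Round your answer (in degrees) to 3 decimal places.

∠F ≈ 24.134°

By the law of cosines, e² = f² + d² − 2·f·d·cos E = 127.49, so e ≈ 11.291.
Law of cosines again: cos F = (d² + e² − f²)/(2·d·e) ≈ 0.91259, so ∠F ≈ 24.13°.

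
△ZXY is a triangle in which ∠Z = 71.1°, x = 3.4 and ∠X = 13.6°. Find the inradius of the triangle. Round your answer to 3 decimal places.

r ≈ 1.471

The third angle is ∠Y = 180° − ∠Z − ∠X = 95.30°.
Law of sines: z = x·sin Z/sin X ≈ 13.68.
Law of sines: y = x·sin Y/sin X ≈ 14.398.
Area = ½·x·z·sin Y ≈ 23.156.
Semiperimeter s = (13.68+3.4+14.398)/2 = 15.739.
Inradius = area/s = 23.156/15.739 ≈ 1.4713.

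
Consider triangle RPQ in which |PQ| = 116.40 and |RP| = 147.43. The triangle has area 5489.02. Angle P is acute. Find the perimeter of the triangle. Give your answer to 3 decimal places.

perimeter ≈ 358.193

From area = ½·|RP|·|PQ|·sin P, we get sin P = 2·area/(|RP|·|PQ|) ≈ 0.63971.
Taking the acute solution, ∠P ≈ 0.694 rad.
Law of cosines then gives |QR| ≈ 94.363.
Perimeter = 116.4 + 94.363 + 147.43 = 358.19.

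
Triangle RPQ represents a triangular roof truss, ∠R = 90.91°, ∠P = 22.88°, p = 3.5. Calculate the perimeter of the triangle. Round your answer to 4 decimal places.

The third angle is ∠Q = 180° − ∠R − ∠P = 66.21°.
Law of sines: r = p·sin R/sin P ≈ 9.0009.
Law of sines: q = p·sin Q/sin P ≈ 8.2371.
Semiperimeter s = (9.0009+3.5+8.2371)/2 = 10.369.
Perimeter = 9.0009 + 3.5 + 8.2371 = 20.738.

20.7380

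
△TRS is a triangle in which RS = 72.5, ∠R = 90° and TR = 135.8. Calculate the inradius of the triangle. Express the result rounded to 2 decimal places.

By the law of cosines, ST² = TR² + RS² − 2·TR·RS·cos R = 23698, so ST ≈ 153.94.
Area = ½·TR·RS·sin R ≈ 4922.8.
Semiperimeter s = (72.5+153.94+135.8)/2 = 181.12.
Inradius = area/s = 4922.8/181.12 ≈ 27.179.

r ≈ 27.18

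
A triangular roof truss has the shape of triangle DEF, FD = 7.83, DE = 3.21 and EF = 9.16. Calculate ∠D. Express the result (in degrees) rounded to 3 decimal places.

By the law of cosines, cos D = (FD² + DE² − EF²) / (2·FD·DE) ≈ -0.24454, so ∠D ≈ 104.15°.

104.155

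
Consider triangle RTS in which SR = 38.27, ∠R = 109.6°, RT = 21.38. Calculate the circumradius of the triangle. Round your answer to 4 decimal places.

By the law of cosines, TS² = SR² + RT² − 2·SR·RT·cos R = 2470.6, so TS ≈ 49.706.
Area = ½·SR·RT·sin R ≈ 385.4.
Circumradius = TS/(2 sin R) ≈ 26.381.

26.3814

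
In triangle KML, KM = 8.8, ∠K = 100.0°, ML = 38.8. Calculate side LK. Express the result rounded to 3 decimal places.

Law of sines: sin L = KM·sin K/ML ≈ 0.22336.
Since ML ≥ KM, only the acute value applies: ∠L ≈ 12.91°.
Then ∠M = 180° − ∠K − ∠L ≈ 67.09°.
Law of sines gives LK = ML·sin M/sin K ≈ 36.292.

36.292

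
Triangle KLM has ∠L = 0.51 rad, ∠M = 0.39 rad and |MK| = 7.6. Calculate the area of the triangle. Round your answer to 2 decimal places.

The third angle is ∠K = π − ∠L − ∠M = 2.242 rad.
Law of sines: |LM| = |MK|·sin K/sin L ≈ 12.195.
Law of sines: |KL| = |MK|·sin M/sin L ≈ 5.9188.
Area = ½·|MK|·|LM|·sin M ≈ 17.618.

area ≈ 17.62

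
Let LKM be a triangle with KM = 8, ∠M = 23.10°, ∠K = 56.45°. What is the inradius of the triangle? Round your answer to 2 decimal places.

1.18

The third angle is ∠L = 180° − ∠K − ∠M = 100.45°.
Law of sines: ML = KM·sin K/sin L ≈ 6.7797.
Law of sines: LK = KM·sin M/sin L ≈ 3.1916.
Area = ½·KM·ML·sin M ≈ 10.64.
Semiperimeter s = (8+6.7797+3.1916)/2 = 8.9857.
Inradius = area/s = 10.64/8.9857 ≈ 1.1841.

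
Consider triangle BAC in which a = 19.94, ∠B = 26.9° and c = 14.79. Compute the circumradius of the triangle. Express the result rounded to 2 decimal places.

10.50

By the law of cosines, b² = a² + c² − 2·a·c·cos B = 90.343, so b ≈ 9.5049.
Area = ½·a·c·sin B ≈ 66.714.
Circumradius = b/(2 sin B) ≈ 10.504.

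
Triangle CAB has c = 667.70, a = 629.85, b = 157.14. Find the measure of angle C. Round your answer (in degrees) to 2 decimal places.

By the law of cosines, cos C = (a² + b² − c²) / (2·a·b) ≈ -0.12336, so ∠C ≈ 97.09°.

∠C ≈ 97.09°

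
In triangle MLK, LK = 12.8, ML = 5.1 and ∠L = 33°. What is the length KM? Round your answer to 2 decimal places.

8.96

By the law of cosines, KM² = ML² + LK² − 2·ML·LK·cos L = 80.353, so KM ≈ 8.964.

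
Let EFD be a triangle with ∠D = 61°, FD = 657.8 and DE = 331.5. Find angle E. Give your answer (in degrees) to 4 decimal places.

By the law of cosines, EF² = FD² + DE² − 2·FD·DE·cos D = 3.3116e+05, so EF ≈ 575.46.
Law of cosines again: cos E = (DE² + EF² − FD²)/(2·DE·EF) ≈ 0.02188, so ∠E ≈ 88.75°.

∠E ≈ 88.7462°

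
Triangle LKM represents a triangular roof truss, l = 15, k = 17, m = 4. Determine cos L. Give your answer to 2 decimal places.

By the law of cosines, cos L = (k² + m² − l²) / (2·k·m) ≈ 0.58824, so ∠L ≈ 0.942 rad.

0.59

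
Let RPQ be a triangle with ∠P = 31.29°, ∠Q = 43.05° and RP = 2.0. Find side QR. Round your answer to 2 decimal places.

1.52

The third angle is ∠R = 180° − ∠P − ∠Q = 105.66°.
Law of sines: QR = RP·sin P/sin Q ≈ 1.5217.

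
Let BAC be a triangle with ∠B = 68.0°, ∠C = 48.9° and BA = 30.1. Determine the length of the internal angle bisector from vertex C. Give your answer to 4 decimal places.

The third angle is ∠A = 180° − ∠C − ∠B = 63.10°.
Law of sines: AC = BA·sin B/sin C ≈ 37.035.
Law of sines: CB = BA·sin A/sin C ≈ 35.622.
The bisector from C has length 2·AC·CB·cos(∠C/2)/(AC+CB) ≈ 33.058.

33.0580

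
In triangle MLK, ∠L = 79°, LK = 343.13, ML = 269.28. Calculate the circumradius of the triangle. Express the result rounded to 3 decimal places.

By the law of cosines, KM² = ML² + LK² − 2·ML·LK·cos L = 1.5499e+05, so KM ≈ 393.69.
Area = ½·ML·LK·sin L ≈ 45350.
Circumradius = KM/(2 sin L) ≈ 200.53.

R ≈ 200.528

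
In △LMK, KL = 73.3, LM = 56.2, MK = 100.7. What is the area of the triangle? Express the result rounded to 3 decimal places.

Semiperimeter s = (100.7 + 73.3 + 56.2)/2 = 115.1.
Heron's formula: area = √(115.1·14.4·41.8·58.9) ≈ 2020.1.

2020.062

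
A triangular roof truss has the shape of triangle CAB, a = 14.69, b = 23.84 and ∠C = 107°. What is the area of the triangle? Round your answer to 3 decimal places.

167.454

Area = ½·a·b·sin C ≈ 167.45.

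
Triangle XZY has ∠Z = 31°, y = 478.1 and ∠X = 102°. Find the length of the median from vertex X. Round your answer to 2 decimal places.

m_X ≈ 262.20

The third angle is ∠Y = 180° − ∠X − ∠Z = 47.00°.
Law of sines: x = y·sin X/sin Y ≈ 639.43.
Law of sines: z = y·sin Z/sin Y ≈ 336.69.
Median from X: ½√(2·z² + 2·y² − x²) ≈ 262.2.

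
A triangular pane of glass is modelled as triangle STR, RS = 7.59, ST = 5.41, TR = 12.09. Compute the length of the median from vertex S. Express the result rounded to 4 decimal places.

Median from S: ½√(2·RS² + 2·ST² − TR²) ≈ 2.626.

2.6260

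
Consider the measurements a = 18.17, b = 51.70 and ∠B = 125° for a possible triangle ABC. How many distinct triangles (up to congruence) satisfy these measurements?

a·sin B = 18.17·sin(125°) ≈ 14.88.
Since ∠B is not acute, a triangle exists only if b > a; here b > a, so there is exactly one triangle.

1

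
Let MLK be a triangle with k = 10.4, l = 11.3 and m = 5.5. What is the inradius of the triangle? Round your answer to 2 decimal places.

r ≈ 2.09

Semiperimeter s = (5.5 + 11.3 + 10.4)/2 = 13.6.
Heron's formula: area = √(13.6·8.1·2.3·3.2) ≈ 28.474.
Inradius = area/s = 28.474/13.6 ≈ 2.0937.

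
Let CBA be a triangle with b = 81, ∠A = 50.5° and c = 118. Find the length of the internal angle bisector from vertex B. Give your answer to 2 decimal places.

By the law of cosines, a² = c² + b² − 2·c·b·cos A = 8325.7, so a ≈ 91.245.
Law of cosines again: cos B = (a² + c² − b²)/(2·a·c) ≈ 0.72856, so ∠B ≈ 43.23°.
The bisector from B has length 2·a·c·cos(∠B/2)/(a+c) ≈ 95.674.

t_B ≈ 95.67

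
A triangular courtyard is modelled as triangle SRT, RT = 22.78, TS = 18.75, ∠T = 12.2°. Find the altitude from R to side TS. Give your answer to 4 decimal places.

By the law of cosines, SR² = RT² + TS² − 2·RT·TS·cos T = 35.533, so SR ≈ 5.961.
Area = ½·RT·TS·sin T ≈ 45.131.
The altitude from R has length 2·area/TS ≈ 4.814.

h_R ≈ 4.8140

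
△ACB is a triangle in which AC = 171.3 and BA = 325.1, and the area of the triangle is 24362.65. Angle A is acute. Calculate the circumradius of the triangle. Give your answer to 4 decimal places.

From area = ½·BA·AC·sin A, we get sin A = 2·area/(BA·AC) ≈ 0.87494.
Taking the acute solution, ∠A ≈ 61.04°.
Law of cosines then gives CB ≈ 284.78.
Circumradius = CB/(2 sin A) ≈ 162.74.

162.7434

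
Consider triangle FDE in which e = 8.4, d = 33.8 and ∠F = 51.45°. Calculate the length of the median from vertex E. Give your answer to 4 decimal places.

m_E ≈ 31.3551

By the law of cosines, f² = d² + e² − 2·d·e·cos F = 859.12, so f ≈ 29.311.
Median from E: ½√(2·f² + 2·d² − e²) ≈ 31.355.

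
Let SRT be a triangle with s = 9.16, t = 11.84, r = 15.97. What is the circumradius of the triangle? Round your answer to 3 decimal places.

By the law of cosines, cos S = (r² + t² − s²) / (2·r·t) ≈ 0.82323, so ∠S ≈ 34.59°.
Circumradius = s/(2 sin S) ≈ 8.0675.

8.068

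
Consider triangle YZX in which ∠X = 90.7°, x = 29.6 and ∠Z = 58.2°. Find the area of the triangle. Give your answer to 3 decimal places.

area ≈ 192.331

The third angle is ∠Y = 180° − ∠Z − ∠X = 31.10°.
Law of sines: y = x·sin Y/sin X ≈ 15.291.
Law of sines: z = x·sin Z/sin X ≈ 25.159.
Area = ½·x·y·sin Z ≈ 192.33.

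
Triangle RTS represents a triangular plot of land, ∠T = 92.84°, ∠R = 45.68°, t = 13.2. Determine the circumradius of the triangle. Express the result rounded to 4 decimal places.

The third angle is ∠S = 180° − ∠R − ∠T = 41.48°.
Law of sines: r = t·sin R/sin T ≈ 9.4555.
Law of sines: s = t·sin S/sin T ≈ 8.7539.
Circumradius = t/(2 sin T) ≈ 6.6081.

6.6081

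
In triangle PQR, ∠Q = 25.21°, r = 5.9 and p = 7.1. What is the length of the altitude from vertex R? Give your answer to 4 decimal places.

By the law of cosines, q² = r² + p² − 2·r·p·cos Q = 9.4198, so q ≈ 3.0692.
Area = ½·r·p·sin Q ≈ 8.9213.
The altitude from R has length 2·area/r ≈ 3.0242.

3.0242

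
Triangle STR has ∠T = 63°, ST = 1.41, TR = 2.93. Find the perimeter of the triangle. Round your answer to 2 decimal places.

By the law of cosines, RS² = ST² + TR² − 2·ST·TR·cos T = 6.8219, so RS ≈ 2.6119.
Semiperimeter s = (2.93+2.6119+1.41)/2 = 3.4759.
Perimeter = 2.93 + 2.6119 + 1.41 = 6.9519.

perimeter ≈ 6.95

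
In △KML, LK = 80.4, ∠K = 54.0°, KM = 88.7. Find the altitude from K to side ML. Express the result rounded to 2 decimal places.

h_K ≈ 74.81

By the law of cosines, ML² = LK² + KM² − 2·LK·KM·cos K = 5948.3, so ML ≈ 77.125.
Area = ½·LK·KM·sin K ≈ 2884.7.
The altitude from K has length 2·area/ML ≈ 74.807.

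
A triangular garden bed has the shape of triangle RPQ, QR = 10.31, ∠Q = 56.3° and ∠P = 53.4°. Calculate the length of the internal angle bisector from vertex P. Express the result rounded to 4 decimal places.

10.1344

The third angle is ∠R = 180° − ∠P − ∠Q = 70.30°.
Law of sines: PQ = QR·sin R/sin P ≈ 12.091.
Law of sines: RP = QR·sin Q/sin P ≈ 10.684.
The bisector from P has length 2·RP·PQ·cos(∠P/2)/(RP+PQ) ≈ 10.134.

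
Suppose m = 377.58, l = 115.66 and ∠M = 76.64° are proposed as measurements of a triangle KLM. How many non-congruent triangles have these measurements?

1

l·sin M = 115.66·sin(76.64°) ≈ 112.5.
Since m ≥ l, exactly one triangle exists.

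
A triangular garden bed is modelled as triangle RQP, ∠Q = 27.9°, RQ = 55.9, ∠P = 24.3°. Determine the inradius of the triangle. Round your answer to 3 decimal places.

The third angle is ∠R = 180° − ∠Q − ∠P = 127.80°.
Law of sines: QP = RQ·sin R/sin P ≈ 107.33.
Law of sines: PR = RQ·sin Q/sin P ≈ 63.563.
Area = ½·RQ·QP·sin Q ≈ 1403.8.
Semiperimeter s = (107.33+63.563+55.9)/2 = 113.4.
Inradius = area/s = 1403.8/113.4 ≈ 12.379.

12.379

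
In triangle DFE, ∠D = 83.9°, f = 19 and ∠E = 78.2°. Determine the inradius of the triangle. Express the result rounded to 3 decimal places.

r ≈ 8.109

The third angle is ∠F = 180° − ∠E − ∠D = 17.90°.
Law of sines: d = f·sin D/sin F ≈ 61.467.
Law of sines: e = f·sin E/sin F ≈ 60.511.
Area = ½·f·d·sin E ≈ 571.6.
Semiperimeter s = (61.467+19+60.511)/2 = 70.489.
Inradius = area/s = 571.6/70.489 ≈ 8.109.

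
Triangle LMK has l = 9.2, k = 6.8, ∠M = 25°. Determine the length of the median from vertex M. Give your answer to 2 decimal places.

7.81

By the law of cosines, m² = k² + l² − 2·k·l·cos M = 17.483, so m ≈ 4.1812.
Median from M: ½√(2·k² + 2·l² − m²) ≈ 7.8147.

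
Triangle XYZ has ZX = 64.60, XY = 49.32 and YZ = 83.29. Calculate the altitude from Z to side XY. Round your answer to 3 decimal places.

Semiperimeter s = (83.29 + 64.6 + 49.32)/2 = 98.605.
Heron's formula: area = √(98.605·15.315·34.005·49.285) ≈ 1590.9.
The altitude from Z has length 2·area/XY ≈ 64.512.

64.512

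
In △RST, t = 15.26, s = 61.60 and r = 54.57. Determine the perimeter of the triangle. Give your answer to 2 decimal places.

Perimeter = 54.57 + 61.6 + 15.26 = 131.43.

perimeter ≈ 131.43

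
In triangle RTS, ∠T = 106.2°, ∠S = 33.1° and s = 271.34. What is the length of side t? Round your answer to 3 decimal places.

The third angle is ∠R = 180° − ∠T − ∠S = 40.70°.
Law of sines: t = s·sin T/sin S ≈ 477.14.

477.138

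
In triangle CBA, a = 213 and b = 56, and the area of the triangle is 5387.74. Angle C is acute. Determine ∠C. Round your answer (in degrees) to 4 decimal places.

∠C ≈ 64.6056°

From area = ½·b·a·sin C, we get sin C = 2·area/(b·a) ≈ 0.90338.
Taking the acute solution, ∠C ≈ 64.61°.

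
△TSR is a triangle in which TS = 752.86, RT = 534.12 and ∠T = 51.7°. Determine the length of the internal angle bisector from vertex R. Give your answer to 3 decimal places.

419.922

By the law of cosines, SR² = RT² + TS² − 2·RT·TS·cos T = 3.5363e+05, so SR ≈ 594.67.
Law of cosines again: cos R = (SR² + RT² − TS²)/(2·SR·RT) ≈ 0.11353, so ∠R ≈ 83.48°.
The bisector from R has length 2·SR·RT·cos(∠R/2)/(SR+RT) ≈ 419.92.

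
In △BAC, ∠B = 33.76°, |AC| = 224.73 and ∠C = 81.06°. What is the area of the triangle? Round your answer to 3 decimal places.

area ≈ 40741.851

The third angle is ∠A = 180° − ∠C − ∠B = 65.18°.
Law of sines: |CB| = |AC|·sin A/sin B ≈ 367.04.
Law of sines: |BA| = |AC|·sin C/sin B ≈ 399.48.
Area = ½·|AC|·|CB|·sin C ≈ 40742.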